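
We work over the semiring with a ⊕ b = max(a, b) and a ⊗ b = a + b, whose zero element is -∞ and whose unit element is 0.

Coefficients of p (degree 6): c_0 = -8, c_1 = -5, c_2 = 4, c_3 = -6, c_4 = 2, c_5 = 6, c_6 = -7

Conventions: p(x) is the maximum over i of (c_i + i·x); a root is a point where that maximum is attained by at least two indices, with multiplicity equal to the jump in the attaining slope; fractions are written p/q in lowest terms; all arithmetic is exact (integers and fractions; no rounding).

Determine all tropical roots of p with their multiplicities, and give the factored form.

hull edge (i=0, c=-8) to (i=2, c=4): slope 6, span 2
hull edge (i=2, c=4) to (i=5, c=6): slope 2/3, span 3
hull edge (i=5, c=6) to (i=6, c=-7): slope -13, span 1
Factored form: p(x) = -7 ⊗ (x ⊕ (-6)) ⊗ (x ⊕ (-6)) ⊗ (x ⊕ (-2/3)) ⊗ (x ⊕ (-2/3)) ⊗ (x ⊕ (-2/3)) ⊗ (x ⊕ 13)
Answer: roots = -6 (mult 2), -2/3 (mult 3), 13 (mult 1)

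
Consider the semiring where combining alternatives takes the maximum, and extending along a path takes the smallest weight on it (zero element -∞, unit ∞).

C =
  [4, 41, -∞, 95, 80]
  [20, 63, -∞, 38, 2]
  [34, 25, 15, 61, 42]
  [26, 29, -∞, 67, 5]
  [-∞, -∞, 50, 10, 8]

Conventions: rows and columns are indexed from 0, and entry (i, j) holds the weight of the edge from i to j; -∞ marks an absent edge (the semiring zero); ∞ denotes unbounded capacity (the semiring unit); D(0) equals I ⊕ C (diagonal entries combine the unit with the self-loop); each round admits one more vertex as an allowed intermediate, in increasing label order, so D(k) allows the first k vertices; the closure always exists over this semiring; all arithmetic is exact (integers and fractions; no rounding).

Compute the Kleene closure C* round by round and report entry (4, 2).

D(0):
  [∞, 41, -∞, 95, 80]
  [20, ∞, -∞, 38, 2]
  [34, 25, ∞, 61, 42]
  [26, 29, -∞, ∞, 5]
  [-∞, -∞, 50, 10, ∞]
D(1):
  [∞, 41, -∞, 95, 80]
  [20, ∞, -∞, 38, 20]
  [34, 34, ∞, 61, 42]
  [26, 29, -∞, ∞, 26]
  [-∞, -∞, 50, 10, ∞]
D(2):
  [∞, 41, -∞, 95, 80]
  [20, ∞, -∞, 38, 20]
  [34, 34, ∞, 61, 42]
  [26, 29, -∞, ∞, 26]
  [-∞, -∞, 50, 10, ∞]
D(3):
  [∞, 41, -∞, 95, 80]
  [20, ∞, -∞, 38, 20]
  [34, 34, ∞, 61, 42]
  [26, 29, -∞, ∞, 26]
  [34, 34, 50, 50, ∞]
D(4):
  [∞, 41, -∞, 95, 80]
  [26, ∞, -∞, 38, 26]
  [34, 34, ∞, 61, 42]
  [26, 29, -∞, ∞, 26]
  [34, 34, 50, 50, ∞]
D(5):
  [∞, 41, 50, 95, 80]
  [26, ∞, 26, 38, 26]
  [34, 34, ∞, 61, 42]
  [26, 29, 26, ∞, 26]
  [34, 34, 50, 50, ∞]
Answer: C*[4][2] = 50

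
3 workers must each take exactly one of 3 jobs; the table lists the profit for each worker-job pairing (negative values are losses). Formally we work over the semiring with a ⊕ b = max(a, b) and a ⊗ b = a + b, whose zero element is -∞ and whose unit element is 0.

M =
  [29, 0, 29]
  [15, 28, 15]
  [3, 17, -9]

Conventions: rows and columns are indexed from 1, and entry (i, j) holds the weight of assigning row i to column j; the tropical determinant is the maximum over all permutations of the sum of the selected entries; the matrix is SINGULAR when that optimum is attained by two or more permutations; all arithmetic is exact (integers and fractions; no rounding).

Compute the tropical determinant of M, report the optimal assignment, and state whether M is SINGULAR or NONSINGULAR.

σ = (1, 2, 3): 29 + 28 + (-9) = 48
σ = (1, 3, 2): 29 + 15 + 17 = 61
σ = (2, 1, 3): 0 + 15 + (-9) = 6
σ = (2, 3, 1): 0 + 15 + 3 = 18
σ = (3, 1, 2): 29 + 15 + 17 = 61
σ = (3, 2, 1): 29 + 28 + 3 = 60
Optimal value attained by: σ = (1, 3, 2).
Answer: det⊕(M) = 61; verdict: SINGULAR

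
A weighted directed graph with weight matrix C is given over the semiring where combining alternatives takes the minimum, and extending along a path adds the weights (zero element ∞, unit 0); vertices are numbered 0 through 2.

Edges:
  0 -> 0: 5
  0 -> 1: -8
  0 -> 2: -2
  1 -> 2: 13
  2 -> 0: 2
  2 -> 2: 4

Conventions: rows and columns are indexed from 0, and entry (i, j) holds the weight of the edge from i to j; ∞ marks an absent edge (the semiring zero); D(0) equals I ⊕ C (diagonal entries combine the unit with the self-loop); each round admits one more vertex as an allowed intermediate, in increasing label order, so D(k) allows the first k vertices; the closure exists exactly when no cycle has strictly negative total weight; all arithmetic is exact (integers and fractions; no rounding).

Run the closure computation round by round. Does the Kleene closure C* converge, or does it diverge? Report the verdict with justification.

D(0):
  [0, -8, -2]
  [∞, 0, 13]
  [2, ∞, 0]
D(1):
  [0, -8, -2]
  [∞, 0, 13]
  [2, -6, 0]
D(2):
  [0, -8, -2]
  [∞, 0, 13]
  [2, -6, 0]
D(3):
  [0, -8, -2]
  [15, 0, 13]
  [2, -6, 0]
Key observation: every diagonal entry stays at the unit through all rounds, so no improving cycle exists.
Answer: CONVERGES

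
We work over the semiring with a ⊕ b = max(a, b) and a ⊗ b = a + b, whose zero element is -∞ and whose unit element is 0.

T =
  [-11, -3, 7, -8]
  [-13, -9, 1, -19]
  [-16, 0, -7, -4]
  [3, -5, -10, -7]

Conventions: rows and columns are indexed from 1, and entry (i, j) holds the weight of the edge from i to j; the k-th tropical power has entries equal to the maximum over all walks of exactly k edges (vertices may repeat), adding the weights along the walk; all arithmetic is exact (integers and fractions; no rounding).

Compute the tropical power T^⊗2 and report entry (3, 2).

T^⊗2:
  [-5, 7, 0, 3]
  [-15, 1, -6, -3]
  [-1, -7, 1, -11]
  [-4, 0, 10, -5]
Key observation: the optimum is the walk 3->3->2, with weight (-7) + 0 = -7.
Optimal value attained by: walk 3->3->2.
Answer: (T^⊗2)[3][2] = -7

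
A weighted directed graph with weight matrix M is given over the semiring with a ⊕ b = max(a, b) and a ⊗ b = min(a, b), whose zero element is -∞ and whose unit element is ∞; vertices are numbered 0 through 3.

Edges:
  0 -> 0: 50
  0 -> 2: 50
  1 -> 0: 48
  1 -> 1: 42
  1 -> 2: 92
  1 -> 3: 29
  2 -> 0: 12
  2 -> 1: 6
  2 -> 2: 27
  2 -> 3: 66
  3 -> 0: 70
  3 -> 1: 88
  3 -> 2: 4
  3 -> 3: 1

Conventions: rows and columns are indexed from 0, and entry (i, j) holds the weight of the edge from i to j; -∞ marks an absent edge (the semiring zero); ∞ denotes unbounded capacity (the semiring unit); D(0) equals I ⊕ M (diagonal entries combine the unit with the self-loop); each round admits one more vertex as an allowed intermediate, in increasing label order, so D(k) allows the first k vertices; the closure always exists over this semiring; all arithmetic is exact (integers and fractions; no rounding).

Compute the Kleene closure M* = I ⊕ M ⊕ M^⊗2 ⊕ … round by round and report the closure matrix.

D(0):
  [∞, -∞, 50, -∞]
  [48, ∞, 92, 29]
  [12, 6, ∞, 66]
  [70, 88, 4, ∞]
D(1):
  [∞, -∞, 50, -∞]
  [48, ∞, 92, 29]
  [12, 6, ∞, 66]
  [70, 88, 50, ∞]
D(2):
  [∞, -∞, 50, -∞]
  [48, ∞, 92, 29]
  [12, 6, ∞, 66]
  [70, 88, 88, ∞]
D(3):
  [∞, 6, 50, 50]
  [48, ∞, 92, 66]
  [12, 6, ∞, 66]
  [70, 88, 88, ∞]
D(4):
  [∞, 50, 50, 50]
  [66, ∞, 92, 66]
  [66, 66, ∞, 66]
  [70, 88, 88, ∞]
Answer: M* = [[∞, 50, 50, 50], [66, ∞, 92, 66], [66, 66, ∞, 66], [70, 88, 88, ∞]]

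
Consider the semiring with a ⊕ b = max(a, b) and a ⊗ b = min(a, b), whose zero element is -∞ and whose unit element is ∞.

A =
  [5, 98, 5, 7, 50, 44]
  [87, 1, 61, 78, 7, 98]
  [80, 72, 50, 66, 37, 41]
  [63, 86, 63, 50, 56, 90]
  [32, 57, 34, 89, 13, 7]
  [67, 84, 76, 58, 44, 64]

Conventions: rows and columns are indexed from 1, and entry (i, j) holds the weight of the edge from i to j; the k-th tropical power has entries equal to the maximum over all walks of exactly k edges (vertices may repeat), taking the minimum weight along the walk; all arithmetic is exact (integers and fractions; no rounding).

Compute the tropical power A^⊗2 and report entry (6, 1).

A^⊗2:
  [87, 50, 61, 78, 44, 98]
  [67, 87, 76, 61, 56, 78]
  [72, 80, 63, 72, 56, 72]
  [86, 84, 76, 78, 50, 86]
  [63, 86, 63, 57, 56, 89]
  [84, 72, 64, 78, 56, 84]
Key observation: the optimum is the walk 6->2->1, with weight 84 min 87 = 84.
Optimal value attained by: walk 6->2->1.
Answer: (A^⊗2)[6][1] = 84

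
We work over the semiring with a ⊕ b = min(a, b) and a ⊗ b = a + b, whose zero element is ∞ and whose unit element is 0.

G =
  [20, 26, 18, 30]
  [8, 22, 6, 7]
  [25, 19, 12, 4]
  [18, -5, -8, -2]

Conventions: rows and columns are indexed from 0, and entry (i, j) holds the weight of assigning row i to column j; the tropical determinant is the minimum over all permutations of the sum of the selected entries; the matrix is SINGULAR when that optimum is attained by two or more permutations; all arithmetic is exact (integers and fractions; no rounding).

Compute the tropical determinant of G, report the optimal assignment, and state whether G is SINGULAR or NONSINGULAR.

σ = (0, 1, 2, 3): 20 + 22 + 12 + (-2) = 52
σ = (0, 1, 3, 2): 20 + 22 + 4 + (-8) = 38
σ = (0, 2, 1, 3): 20 + 6 + 19 + (-2) = 43
σ = (0, 2, 3, 1): 20 + 6 + 4 + (-5) = 25
σ = (0, 3, 1, 2): 20 + 7 + 19 + (-8) = 38
σ = (0, 3, 2, 1): 20 + 7 + 12 + (-5) = 34
σ = (1, 0, 2, 3): 26 + 8 + 12 + (-2) = 44
σ = (1, 0, 3, 2): 26 + 8 + 4 + (-8) = 30
σ = (1, 2, 0, 3): 26 + 6 + 25 + (-2) = 55
σ = (1, 2, 3, 0): 26 + 6 + 4 + 18 = 54
σ = (1, 3, 0, 2): 26 + 7 + 25 + (-8) = 50
σ = (1, 3, 2, 0): 26 + 7 + 12 + 18 = 63
σ = (2, 0, 1, 3): 18 + 8 + 19 + (-2) = 43
σ = (2, 0, 3, 1): 18 + 8 + 4 + (-5) = 25
σ = (2, 1, 0, 3): 18 + 22 + 25 + (-2) = 63
σ = (2, 1, 3, 0): 18 + 22 + 4 + 18 = 62
σ = (2, 3, 0, 1): 18 + 7 + 25 + (-5) = 45
σ = (2, 3, 1, 0): 18 + 7 + 19 + 18 = 62
σ = (3, 0, 1, 2): 30 + 8 + 19 + (-8) = 49
σ = (3, 0, 2, 1): 30 + 8 + 12 + (-5) = 45
σ = (3, 1, 0, 2): 30 + 22 + 25 + (-8) = 69
σ = (3, 1, 2, 0): 30 + 22 + 12 + 18 = 82
σ = (3, 2, 0, 1): 30 + 6 + 25 + (-5) = 56
σ = (3, 2, 1, 0): 30 + 6 + 19 + 18 = 73
Optimal value attained by: σ = (0, 2, 3, 1).
Answer: det⊕(G) = 25; verdict: SINGULAR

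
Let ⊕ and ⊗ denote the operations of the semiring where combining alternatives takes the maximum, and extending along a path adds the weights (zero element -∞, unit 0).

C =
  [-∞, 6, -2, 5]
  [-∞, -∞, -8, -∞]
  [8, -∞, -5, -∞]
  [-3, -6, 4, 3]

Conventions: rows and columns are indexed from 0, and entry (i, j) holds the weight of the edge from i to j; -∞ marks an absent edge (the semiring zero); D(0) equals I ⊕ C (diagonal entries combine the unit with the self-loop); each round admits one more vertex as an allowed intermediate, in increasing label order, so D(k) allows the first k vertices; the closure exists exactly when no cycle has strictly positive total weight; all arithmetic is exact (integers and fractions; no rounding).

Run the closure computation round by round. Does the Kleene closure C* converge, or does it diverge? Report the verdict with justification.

Detection: at round 0, diagonal entry (3, 3) turns strictly positive.
Key observation: the cycle 3->3 has total weight 3, which is strictly positive.
Answer: DIVERGES — positive cycle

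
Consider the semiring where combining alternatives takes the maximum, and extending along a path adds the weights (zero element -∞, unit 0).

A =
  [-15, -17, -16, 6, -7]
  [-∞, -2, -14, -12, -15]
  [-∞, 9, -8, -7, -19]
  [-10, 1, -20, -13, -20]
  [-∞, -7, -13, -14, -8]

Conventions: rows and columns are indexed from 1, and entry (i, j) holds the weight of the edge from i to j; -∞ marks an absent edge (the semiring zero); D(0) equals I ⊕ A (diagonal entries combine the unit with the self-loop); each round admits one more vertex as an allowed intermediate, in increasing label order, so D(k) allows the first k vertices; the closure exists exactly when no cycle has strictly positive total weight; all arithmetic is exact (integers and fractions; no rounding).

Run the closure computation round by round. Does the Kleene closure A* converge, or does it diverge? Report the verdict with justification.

D(0):
  [0, -17, -16, 6, -7]
  [-∞, 0, -14, -12, -15]
  [-∞, 9, 0, -7, -19]
  [-10, 1, -20, 0, -20]
  [-∞, -7, -13, -14, 0]
D(1):
  [0, -17, -16, 6, -7]
  [-∞, 0, -14, -12, -15]
  [-∞, 9, 0, -7, -19]
  [-10, 1, -20, 0, -17]
  [-∞, -7, -13, -14, 0]
D(2):
  [0, -17, -16, 6, -7]
  [-∞, 0, -14, -12, -15]
  [-∞, 9, 0, -3, -6]
  [-10, 1, -13, 0, -14]
  [-∞, -7, -13, -14, 0]
D(3):
  [0, -7, -16, 6, -7]
  [-∞, 0, -14, -12, -15]
  [-∞, 9, 0, -3, -6]
  [-10, 1, -13, 0, -14]
  [-∞, -4, -13, -14, 0]
D(4):
  [0, 7, -7, 6, -7]
  [-22, 0, -14, -12, -15]
  [-13, 9, 0, -3, -6]
  [-10, 1, -13, 0, -14]
  [-24, -4, -13, -14, 0]
D(5):
  [0, 7, -7, 6, -7]
  [-22, 0, -14, -12, -15]
  [-13, 9, 0, -3, -6]
  [-10, 1, -13, 0, -14]
  [-24, -4, -13, -14, 0]
Key observation: every diagonal entry stays at the unit through all rounds, so no improving cycle exists.
Answer: CONVERGES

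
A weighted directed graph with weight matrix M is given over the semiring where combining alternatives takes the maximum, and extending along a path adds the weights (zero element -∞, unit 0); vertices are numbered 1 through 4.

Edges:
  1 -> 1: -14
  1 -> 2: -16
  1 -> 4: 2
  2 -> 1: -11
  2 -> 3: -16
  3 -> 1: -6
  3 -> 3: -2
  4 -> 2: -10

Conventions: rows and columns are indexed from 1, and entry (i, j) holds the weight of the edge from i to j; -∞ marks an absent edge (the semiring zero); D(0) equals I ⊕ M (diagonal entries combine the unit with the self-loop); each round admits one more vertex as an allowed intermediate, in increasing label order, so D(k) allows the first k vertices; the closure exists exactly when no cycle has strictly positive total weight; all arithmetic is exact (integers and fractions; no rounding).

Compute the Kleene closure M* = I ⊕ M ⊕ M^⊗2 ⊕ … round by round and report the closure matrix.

D(0):
  [0, -16, -∞, 2]
  [-11, 0, -16, -∞]
  [-6, -∞, 0, -∞]
  [-∞, -10, -∞, 0]
D(1):
  [0, -16, -∞, 2]
  [-11, 0, -16, -9]
  [-6, -22, 0, -4]
  [-∞, -10, -∞, 0]
D(2):
  [0, -16, -32, 2]
  [-11, 0, -16, -9]
  [-6, -22, 0, -4]
  [-21, -10, -26, 0]
D(3):
  [0, -16, -32, 2]
  [-11, 0, -16, -9]
  [-6, -22, 0, -4]
  [-21, -10, -26, 0]
D(4):
  [0, -8, -24, 2]
  [-11, 0, -16, -9]
  [-6, -14, 0, -4]
  [-21, -10, -26, 0]
Answer: M* = [[0, -8, -24, 2], [-11, 0, -16, -9], [-6, -14, 0, -4], [-21, -10, -26, 0]]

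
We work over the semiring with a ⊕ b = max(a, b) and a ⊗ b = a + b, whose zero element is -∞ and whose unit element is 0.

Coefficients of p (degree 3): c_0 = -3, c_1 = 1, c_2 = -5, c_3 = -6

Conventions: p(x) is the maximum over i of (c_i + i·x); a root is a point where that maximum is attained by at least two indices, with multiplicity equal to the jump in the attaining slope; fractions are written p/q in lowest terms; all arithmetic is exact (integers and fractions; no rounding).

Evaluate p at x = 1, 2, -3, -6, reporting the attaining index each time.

p(1) = max(-3+0·1=-3, 1+1·1=2, -5+2·1=-3, -6+3·1=-3) = 2 (attained by i=1)
p(2) = max(-3+0·2=-3, 1+1·2=3, -5+2·2=-1, -6+3·2=0) = 3 (attained by i=1)
p(-3) = max(-3+0·(-3)=-3, 1+1·(-3)=-2, -5+2·(-3)=-11, -6+3·(-3)=-15) = -2 (attained by i=1)
p(-6) = max(-3+0·(-6)=-3, 1+1·(-6)=-5, -5+2·(-6)=-17, -6+3·(-6)=-24) = -3 (attained by i=0)
Answer: p(1) = 2; p(2) = 3; p(-3) = -2; p(-6) = -3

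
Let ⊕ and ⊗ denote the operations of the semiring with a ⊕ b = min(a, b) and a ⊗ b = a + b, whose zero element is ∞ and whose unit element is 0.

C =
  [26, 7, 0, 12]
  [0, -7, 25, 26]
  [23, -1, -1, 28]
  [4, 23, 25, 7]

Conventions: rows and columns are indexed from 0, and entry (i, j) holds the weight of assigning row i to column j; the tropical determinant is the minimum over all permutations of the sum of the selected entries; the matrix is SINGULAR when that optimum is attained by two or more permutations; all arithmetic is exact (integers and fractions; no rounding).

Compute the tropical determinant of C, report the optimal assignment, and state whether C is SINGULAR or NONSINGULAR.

σ = (0, 1, 2, 3): 26 + (-7) + (-1) + 7 = 25
σ = (0, 1, 3, 2): 26 + (-7) + 28 + 25 = 72
σ = (0, 2, 1, 3): 26 + 25 + (-1) + 7 = 57
σ = (0, 2, 3, 1): 26 + 25 + 28 + 23 = 102
σ = (0, 3, 1, 2): 26 + 26 + (-1) + 25 = 76
σ = (0, 3, 2, 1): 26 + 26 + (-1) + 23 = 74
σ = (1, 0, 2, 3): 7 + 0 + (-1) + 7 = 13
σ = (1, 0, 3, 2): 7 + 0 + 28 + 25 = 60
σ = (1, 2, 0, 3): 7 + 25 + 23 + 7 = 62
σ = (1, 2, 3, 0): 7 + 25 + 28 + 4 = 64
σ = (1, 3, 0, 2): 7 + 26 + 23 + 25 = 81
σ = (1, 3, 2, 0): 7 + 26 + (-1) + 4 = 36
σ = (2, 0, 1, 3): 0 + 0 + (-1) + 7 = 6
σ = (2, 0, 3, 1): 0 + 0 + 28 + 23 = 51
σ = (2, 1, 0, 3): 0 + (-7) + 23 + 7 = 23
σ = (2, 1, 3, 0): 0 + (-7) + 28 + 4 = 25
σ = (2, 3, 0, 1): 0 + 26 + 23 + 23 = 72
σ = (2, 3, 1, 0): 0 + 26 + (-1) + 4 = 29
σ = (3, 0, 1, 2): 12 + 0 + (-1) + 25 = 36
σ = (3, 0, 2, 1): 12 + 0 + (-1) + 23 = 34
σ = (3, 1, 0, 2): 12 + (-7) + 23 + 25 = 53
σ = (3, 1, 2, 0): 12 + (-7) + (-1) + 4 = 8
σ = (3, 2, 0, 1): 12 + 25 + 23 + 23 = 83
σ = (3, 2, 1, 0): 12 + 25 + (-1) + 4 = 40
Optimal value attained by: σ = (2, 0, 1, 3).
Answer: det⊕(C) = 6; verdict: NONSINGULAR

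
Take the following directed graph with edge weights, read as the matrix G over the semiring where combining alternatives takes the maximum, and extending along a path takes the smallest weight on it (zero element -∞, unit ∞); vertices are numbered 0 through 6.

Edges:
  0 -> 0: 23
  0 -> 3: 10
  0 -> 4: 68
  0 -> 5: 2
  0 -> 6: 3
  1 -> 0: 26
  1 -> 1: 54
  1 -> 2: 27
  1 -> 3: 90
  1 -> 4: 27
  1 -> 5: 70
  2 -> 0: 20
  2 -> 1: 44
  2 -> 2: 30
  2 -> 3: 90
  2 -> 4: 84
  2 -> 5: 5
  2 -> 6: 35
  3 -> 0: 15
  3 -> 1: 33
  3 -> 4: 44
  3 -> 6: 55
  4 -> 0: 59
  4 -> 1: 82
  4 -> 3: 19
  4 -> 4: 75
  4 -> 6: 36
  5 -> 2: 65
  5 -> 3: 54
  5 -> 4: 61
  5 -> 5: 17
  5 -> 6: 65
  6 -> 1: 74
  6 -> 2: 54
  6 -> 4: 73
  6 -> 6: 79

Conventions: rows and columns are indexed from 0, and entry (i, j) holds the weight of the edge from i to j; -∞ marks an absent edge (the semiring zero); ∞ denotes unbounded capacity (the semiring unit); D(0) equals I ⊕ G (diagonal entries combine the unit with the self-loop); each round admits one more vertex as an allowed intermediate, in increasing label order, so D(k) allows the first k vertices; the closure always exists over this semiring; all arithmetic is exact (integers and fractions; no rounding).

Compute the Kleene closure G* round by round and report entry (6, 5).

D(0):
  [∞, -∞, -∞, 10, 68, 2, 3]
  [26, ∞, 27, 90, 27, 70, -∞]
  [20, 44, ∞, 90, 84, 5, 35]
  [15, 33, -∞, ∞, 44, -∞, 55]
  [59, 82, -∞, 19, ∞, -∞, 36]
  [-∞, -∞, 65, 54, 61, ∞, 65]
  [-∞, 74, 54, -∞, 73, -∞, ∞]
D(1):
  [∞, -∞, -∞, 10, 68, 2, 3]
  [26, ∞, 27, 90, 27, 70, 3]
  [20, 44, ∞, 90, 84, 5, 35]
  [15, 33, -∞, ∞, 44, 2, 55]
  [59, 82, -∞, 19, ∞, 2, 36]
  [-∞, -∞, 65, 54, 61, ∞, 65]
  [-∞, 74, 54, -∞, 73, -∞, ∞]
D(2):
  [∞, -∞, -∞, 10, 68, 2, 3]
  [26, ∞, 27, 90, 27, 70, 3]
  [26, 44, ∞, 90, 84, 44, 35]
  [26, 33, 27, ∞, 44, 33, 55]
  [59, 82, 27, 82, ∞, 70, 36]
  [-∞, -∞, 65, 54, 61, ∞, 65]
  [26, 74, 54, 74, 73, 70, ∞]
D(3):
  [∞, -∞, -∞, 10, 68, 2, 3]
  [26, ∞, 27, 90, 27, 70, 27]
  [26, 44, ∞, 90, 84, 44, 35]
  [26, 33, 27, ∞, 44, 33, 55]
  [59, 82, 27, 82, ∞, 70, 36]
  [26, 44, 65, 65, 65, ∞, 65]
  [26, 74, 54, 74, 73, 70, ∞]
D(4):
  [∞, 10, 10, 10, 68, 10, 10]
  [26, ∞, 27, 90, 44, 70, 55]
  [26, 44, ∞, 90, 84, 44, 55]
  [26, 33, 27, ∞, 44, 33, 55]
  [59, 82, 27, 82, ∞, 70, 55]
  [26, 44, 65, 65, 65, ∞, 65]
  [26, 74, 54, 74, 73, 70, ∞]
D(5):
  [∞, 68, 27, 68, 68, 68, 55]
  [44, ∞, 27, 90, 44, 70, 55]
  [59, 82, ∞, 90, 84, 70, 55]
  [44, 44, 27, ∞, 44, 44, 55]
  [59, 82, 27, 82, ∞, 70, 55]
  [59, 65, 65, 65, 65, ∞, 65]
  [59, 74, 54, 74, 73, 70, ∞]
D(6):
  [∞, 68, 65, 68, 68, 68, 65]
  [59, ∞, 65, 90, 65, 70, 65]
  [59, 82, ∞, 90, 84, 70, 65]
  [44, 44, 44, ∞, 44, 44, 55]
  [59, 82, 65, 82, ∞, 70, 65]
  [59, 65, 65, 65, 65, ∞, 65]
  [59, 74, 65, 74, 73, 70, ∞]
D(7):
  [∞, 68, 65, 68, 68, 68, 65]
  [59, ∞, 65, 90, 65, 70, 65]
  [59, 82, ∞, 90, 84, 70, 65]
  [55, 55, 55, ∞, 55, 55, 55]
  [59, 82, 65, 82, ∞, 70, 65]
  [59, 65, 65, 65, 65, ∞, 65]
  [59, 74, 65, 74, 73, 70, ∞]
Answer: G*[6][5] = 70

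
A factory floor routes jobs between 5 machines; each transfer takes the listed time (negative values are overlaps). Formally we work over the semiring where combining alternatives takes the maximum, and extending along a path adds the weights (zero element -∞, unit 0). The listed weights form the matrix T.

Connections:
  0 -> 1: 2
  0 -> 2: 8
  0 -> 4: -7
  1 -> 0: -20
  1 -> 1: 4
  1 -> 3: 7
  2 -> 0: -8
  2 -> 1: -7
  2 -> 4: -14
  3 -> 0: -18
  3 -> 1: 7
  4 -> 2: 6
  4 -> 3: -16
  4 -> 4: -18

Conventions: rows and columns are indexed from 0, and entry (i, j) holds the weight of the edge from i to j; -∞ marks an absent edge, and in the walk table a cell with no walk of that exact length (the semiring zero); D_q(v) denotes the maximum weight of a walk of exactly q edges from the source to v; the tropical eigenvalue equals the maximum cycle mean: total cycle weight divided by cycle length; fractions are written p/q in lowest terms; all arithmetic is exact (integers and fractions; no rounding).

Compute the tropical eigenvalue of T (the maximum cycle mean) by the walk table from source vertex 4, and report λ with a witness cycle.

q=0: [-∞, -∞, -∞, -∞, 0]
q=1: [-∞, -∞, 6, -16, -18]
q=2: [-2, -1, -12, -34, -8]
q=3: [-20, 3, 6, 6, -9]
q=4: [-2, 13, -3, 10, -8]
q=5: [-7, 17, 6, 20, -9]
Optimal cycle mean attained by: cycle 1->3->1, total 7 + 7, length 2.
Answer: λ = 7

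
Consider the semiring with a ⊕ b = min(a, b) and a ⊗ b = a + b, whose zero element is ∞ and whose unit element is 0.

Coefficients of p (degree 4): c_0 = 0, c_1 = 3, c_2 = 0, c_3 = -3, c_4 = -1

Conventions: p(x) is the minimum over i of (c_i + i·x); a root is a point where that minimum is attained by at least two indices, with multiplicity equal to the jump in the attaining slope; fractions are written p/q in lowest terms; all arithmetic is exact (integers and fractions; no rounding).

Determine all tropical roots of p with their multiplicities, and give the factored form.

hull edge (i=0, c=0) to (i=3, c=-3): slope -1, span 3
hull edge (i=3, c=-3) to (i=4, c=-1): slope 2, span 1
Factored form: p(x) = -1 ⊗ (x ⊕ (-2)) ⊗ (x ⊕ 1) ⊗ (x ⊕ 1) ⊗ (x ⊕ 1)
Answer: roots = -2 (mult 1), 1 (mult 3)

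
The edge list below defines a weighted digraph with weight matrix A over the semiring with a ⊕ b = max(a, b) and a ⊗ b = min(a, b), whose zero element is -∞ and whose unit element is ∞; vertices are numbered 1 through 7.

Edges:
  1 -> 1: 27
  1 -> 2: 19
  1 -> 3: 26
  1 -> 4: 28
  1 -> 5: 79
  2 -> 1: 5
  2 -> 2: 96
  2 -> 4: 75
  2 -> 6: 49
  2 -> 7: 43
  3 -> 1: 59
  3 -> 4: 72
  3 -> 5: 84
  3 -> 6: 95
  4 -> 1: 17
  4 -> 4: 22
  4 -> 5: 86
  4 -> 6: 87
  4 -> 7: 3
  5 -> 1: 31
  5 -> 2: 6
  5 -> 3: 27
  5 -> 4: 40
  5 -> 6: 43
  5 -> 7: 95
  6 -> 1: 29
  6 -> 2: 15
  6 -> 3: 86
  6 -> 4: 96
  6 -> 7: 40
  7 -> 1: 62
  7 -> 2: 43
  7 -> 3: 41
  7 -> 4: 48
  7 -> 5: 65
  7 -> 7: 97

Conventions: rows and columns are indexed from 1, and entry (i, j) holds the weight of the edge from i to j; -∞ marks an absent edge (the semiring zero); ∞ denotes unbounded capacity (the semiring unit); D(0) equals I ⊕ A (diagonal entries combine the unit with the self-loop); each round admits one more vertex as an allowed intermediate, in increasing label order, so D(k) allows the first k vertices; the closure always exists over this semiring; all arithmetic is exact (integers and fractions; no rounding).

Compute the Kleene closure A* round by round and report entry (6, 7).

D(0):
  [∞, 19, 26, 28, 79, -∞, -∞]
  [5, ∞, -∞, 75, -∞, 49, 43]
  [59, -∞, ∞, 72, 84, 95, -∞]
  [17, -∞, -∞, ∞, 86, 87, 3]
  [31, 6, 27, 40, ∞, 43, 95]
  [29, 15, 86, 96, -∞, ∞, 40]
  [62, 43, 41, 48, 65, -∞, ∞]
D(1):
  [∞, 19, 26, 28, 79, -∞, -∞]
  [5, ∞, 5, 75, 5, 49, 43]
  [59, 19, ∞, 72, 84, 95, -∞]
  [17, 17, 17, ∞, 86, 87, 3]
  [31, 19, 27, 40, ∞, 43, 95]
  [29, 19, 86, 96, 29, ∞, 40]
  [62, 43, 41, 48, 65, -∞, ∞]
D(2):
  [∞, 19, 26, 28, 79, 19, 19]
  [5, ∞, 5, 75, 5, 49, 43]
  [59, 19, ∞, 72, 84, 95, 19]
  [17, 17, 17, ∞, 86, 87, 17]
  [31, 19, 27, 40, ∞, 43, 95]
  [29, 19, 86, 96, 29, ∞, 40]
  [62, 43, 41, 48, 65, 43, ∞]
D(3):
  [∞, 19, 26, 28, 79, 26, 19]
  [5, ∞, 5, 75, 5, 49, 43]
  [59, 19, ∞, 72, 84, 95, 19]
  [17, 17, 17, ∞, 86, 87, 17]
  [31, 19, 27, 40, ∞, 43, 95]
  [59, 19, 86, 96, 84, ∞, 40]
  [62, 43, 41, 48, 65, 43, ∞]
D(4):
  [∞, 19, 26, 28, 79, 28, 19]
  [17, ∞, 17, 75, 75, 75, 43]
  [59, 19, ∞, 72, 84, 95, 19]
  [17, 17, 17, ∞, 86, 87, 17]
  [31, 19, 27, 40, ∞, 43, 95]
  [59, 19, 86, 96, 86, ∞, 40]
  [62, 43, 41, 48, 65, 48, ∞]
D(5):
  [∞, 19, 27, 40, 79, 43, 79]
  [31, ∞, 27, 75, 75, 75, 75]
  [59, 19, ∞, 72, 84, 95, 84]
  [31, 19, 27, ∞, 86, 87, 86]
  [31, 19, 27, 40, ∞, 43, 95]
  [59, 19, 86, 96, 86, ∞, 86]
  [62, 43, 41, 48, 65, 48, ∞]
D(6):
  [∞, 19, 43, 43, 79, 43, 79]
  [59, ∞, 75, 75, 75, 75, 75]
  [59, 19, ∞, 95, 86, 95, 86]
  [59, 19, 86, ∞, 86, 87, 86]
  [43, 19, 43, 43, ∞, 43, 95]
  [59, 19, 86, 96, 86, ∞, 86]
  [62, 43, 48, 48, 65, 48, ∞]
D(7):
  [∞, 43, 48, 48, 79, 48, 79]
  [62, ∞, 75, 75, 75, 75, 75]
  [62, 43, ∞, 95, 86, 95, 86]
  [62, 43, 86, ∞, 86, 87, 86]
  [62, 43, 48, 48, ∞, 48, 95]
  [62, 43, 86, 96, 86, ∞, 86]
  [62, 43, 48, 48, 65, 48, ∞]
Answer: A*[6][7] = 86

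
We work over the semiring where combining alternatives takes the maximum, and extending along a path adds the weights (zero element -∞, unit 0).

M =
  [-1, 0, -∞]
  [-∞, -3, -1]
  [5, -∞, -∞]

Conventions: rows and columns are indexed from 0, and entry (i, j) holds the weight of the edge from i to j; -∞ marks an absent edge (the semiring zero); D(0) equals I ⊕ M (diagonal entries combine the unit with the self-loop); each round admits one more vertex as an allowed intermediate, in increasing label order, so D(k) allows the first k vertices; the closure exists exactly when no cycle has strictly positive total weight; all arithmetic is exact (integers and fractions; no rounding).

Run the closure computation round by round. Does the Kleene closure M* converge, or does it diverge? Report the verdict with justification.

D(0):
  [0, 0, -∞]
  [-∞, 0, -1]
  [5, -∞, 0]
D(1):
  [0, 0, -∞]
  [-∞, 0, -1]
  [5, 5, 0]
Detection: at round 2, diagonal entry (2, 2) turns strictly positive.
Key observation: the cycle 2->0->1->2 has total weight 5 + 0 + (-1), which is strictly positive.
Answer: DIVERGES — positive cycle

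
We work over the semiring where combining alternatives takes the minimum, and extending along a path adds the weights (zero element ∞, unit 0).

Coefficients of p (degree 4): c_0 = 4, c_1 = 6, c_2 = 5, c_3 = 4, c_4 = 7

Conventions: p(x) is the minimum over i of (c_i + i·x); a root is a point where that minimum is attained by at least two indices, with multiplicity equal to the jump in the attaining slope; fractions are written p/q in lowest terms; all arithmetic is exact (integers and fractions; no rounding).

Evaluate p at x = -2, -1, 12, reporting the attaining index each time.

p(-2) = min(4+0·(-2)=4, 6+1·(-2)=4, 5+2·(-2)=1, 4+3·(-2)=-2, 7+4·(-2)=-1) = -2 (attained by i=3)
p(-1) = min(4+0·(-1)=4, 6+1·(-1)=5, 5+2·(-1)=3, 4+3·(-1)=1, 7+4·(-1)=3) = 1 (attained by i=3)
p(12) = min(4+0·12=4, 6+1·12=18, 5+2·12=29, 4+3·12=40, 7+4·12=55) = 4 (attained by i=0)
Answer: p(-2) = -2; p(-1) = 1; p(12) = 4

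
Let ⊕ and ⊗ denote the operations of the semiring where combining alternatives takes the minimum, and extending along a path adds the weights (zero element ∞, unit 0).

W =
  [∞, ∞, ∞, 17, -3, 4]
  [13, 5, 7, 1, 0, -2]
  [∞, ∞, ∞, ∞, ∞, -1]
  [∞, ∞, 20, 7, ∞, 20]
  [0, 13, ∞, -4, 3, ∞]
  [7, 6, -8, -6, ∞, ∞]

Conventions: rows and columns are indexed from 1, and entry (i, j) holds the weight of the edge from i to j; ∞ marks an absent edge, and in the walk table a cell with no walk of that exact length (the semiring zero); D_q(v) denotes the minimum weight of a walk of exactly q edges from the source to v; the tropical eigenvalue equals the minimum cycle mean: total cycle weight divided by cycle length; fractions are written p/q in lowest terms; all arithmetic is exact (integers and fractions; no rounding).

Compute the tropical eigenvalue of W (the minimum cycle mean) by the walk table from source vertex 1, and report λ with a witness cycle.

q=0: [0, ∞, ∞, ∞, ∞, ∞]
q=1: [∞, ∞, ∞, 17, -3, 4]
q=2: [-3, 10, -4, -7, 0, 37]
q=3: [0, 13, 13, -4, -6, -5]
q=4: [-6, 1, -13, -11, -3, 4]
q=5: [-3, 6, -4, -7, -9, -14]
q=6: [-9, -8, -22, -20, -6, -5]
Optimal cycle mean attained by: cycle 3->6->3, total (-1) + (-8), length 2.
Answer: λ = -9/2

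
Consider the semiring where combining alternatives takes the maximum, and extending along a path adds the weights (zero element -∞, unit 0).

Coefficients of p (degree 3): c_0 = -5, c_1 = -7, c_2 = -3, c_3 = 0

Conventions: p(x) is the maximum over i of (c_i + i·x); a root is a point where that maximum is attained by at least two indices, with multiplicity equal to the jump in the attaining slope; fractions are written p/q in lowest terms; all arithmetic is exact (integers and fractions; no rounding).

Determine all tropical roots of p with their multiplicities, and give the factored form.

hull edge (i=0, c=-5) to (i=3, c=0): slope 5/3, span 3
Factored form: p(x) = 0 ⊗ (x ⊕ (-5/3)) ⊗ (x ⊕ (-5/3)) ⊗ (x ⊕ (-5/3))
Answer: roots = -5/3 (mult 3)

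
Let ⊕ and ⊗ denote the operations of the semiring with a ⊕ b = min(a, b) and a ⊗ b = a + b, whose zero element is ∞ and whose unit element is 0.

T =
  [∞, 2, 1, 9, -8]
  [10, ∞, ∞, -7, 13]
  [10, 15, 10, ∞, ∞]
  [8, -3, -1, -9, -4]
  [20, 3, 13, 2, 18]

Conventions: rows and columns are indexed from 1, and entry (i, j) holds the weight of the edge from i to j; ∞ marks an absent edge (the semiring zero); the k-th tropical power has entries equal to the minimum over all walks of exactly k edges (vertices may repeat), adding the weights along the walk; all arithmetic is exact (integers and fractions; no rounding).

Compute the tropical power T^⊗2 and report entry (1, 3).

T^⊗2:
  [11, -5, 5, -6, 5]
  [1, -10, -8, -16, -11]
  [20, 12, 11, 8, 2]
  [-1, -12, -10, -18, -13]
  [10, -1, 1, -7, -2]
Key observation: the optimum is the walk 1->5->3, with weight (-8) + 13 = 5.
Optimal value attained by: walk 1->5->3.
Answer: (T^⊗2)[1][3] = 5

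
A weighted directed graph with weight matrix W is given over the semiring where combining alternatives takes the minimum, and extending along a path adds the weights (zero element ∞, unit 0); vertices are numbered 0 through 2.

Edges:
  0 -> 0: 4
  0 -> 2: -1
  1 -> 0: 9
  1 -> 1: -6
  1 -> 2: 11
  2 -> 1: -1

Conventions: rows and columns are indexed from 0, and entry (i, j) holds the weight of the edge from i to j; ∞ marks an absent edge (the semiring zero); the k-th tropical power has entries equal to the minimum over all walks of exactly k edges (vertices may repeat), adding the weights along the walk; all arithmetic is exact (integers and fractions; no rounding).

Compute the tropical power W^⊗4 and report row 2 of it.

W^⊗2:
  [8, -2, 3]
  [3, -12, 5]
  [8, -7, 10]
W^⊗3:
  [7, -8, 7]
  [-3, -18, -1]
  [2, -13, 4]
W^⊗4:
  [1, -14, 3]
  [-9, -24, -7]
  [-4, -19, -2]
Answer: row 2 of W^⊗4 = [-4, -19, -2]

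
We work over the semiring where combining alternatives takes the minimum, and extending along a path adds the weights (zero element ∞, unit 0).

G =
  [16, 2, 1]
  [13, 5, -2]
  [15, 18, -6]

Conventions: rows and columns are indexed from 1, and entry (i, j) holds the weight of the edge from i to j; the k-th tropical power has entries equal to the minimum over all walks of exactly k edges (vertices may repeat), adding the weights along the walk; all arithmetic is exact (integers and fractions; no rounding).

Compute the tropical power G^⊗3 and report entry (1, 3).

G^⊗2:
  [15, 7, -5]
  [13, 10, -8]
  [9, 12, -12]
G^⊗3:
  [10, 12, -11]
  [7, 10, -14]
  [3, 6, -18]
Key observation: the optimum is the walk 1->3->3->3, with weight 1 + (-6) + (-6) = -11.
Optimal value attained by: walk 1->3->3->3.
Answer: (G^⊗3)[1][3] = -11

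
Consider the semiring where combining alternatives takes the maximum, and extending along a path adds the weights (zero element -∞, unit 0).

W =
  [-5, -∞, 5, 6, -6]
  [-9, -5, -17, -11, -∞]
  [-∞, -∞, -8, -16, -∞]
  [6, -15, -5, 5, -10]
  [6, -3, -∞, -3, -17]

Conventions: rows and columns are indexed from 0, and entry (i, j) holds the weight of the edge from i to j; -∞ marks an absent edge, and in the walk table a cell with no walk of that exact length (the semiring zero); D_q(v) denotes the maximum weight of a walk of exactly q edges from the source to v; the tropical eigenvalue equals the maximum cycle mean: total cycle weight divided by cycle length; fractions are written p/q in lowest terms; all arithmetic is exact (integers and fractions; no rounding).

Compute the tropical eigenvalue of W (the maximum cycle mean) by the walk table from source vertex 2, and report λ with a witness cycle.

q=0: [-∞, -∞, 0, -∞, -∞]
q=1: [-∞, -∞, -8, -16, -∞]
q=2: [-10, -31, -16, -11, -26]
q=3: [-5, -26, -5, -4, -16]
q=4: [2, -19, 0, 1, -11]
q=5: [7, -14, 7, 8, -4]
Optimal cycle mean attained by: cycle 0->3->0, total 6 + 6, length 2.
Answer: λ = 6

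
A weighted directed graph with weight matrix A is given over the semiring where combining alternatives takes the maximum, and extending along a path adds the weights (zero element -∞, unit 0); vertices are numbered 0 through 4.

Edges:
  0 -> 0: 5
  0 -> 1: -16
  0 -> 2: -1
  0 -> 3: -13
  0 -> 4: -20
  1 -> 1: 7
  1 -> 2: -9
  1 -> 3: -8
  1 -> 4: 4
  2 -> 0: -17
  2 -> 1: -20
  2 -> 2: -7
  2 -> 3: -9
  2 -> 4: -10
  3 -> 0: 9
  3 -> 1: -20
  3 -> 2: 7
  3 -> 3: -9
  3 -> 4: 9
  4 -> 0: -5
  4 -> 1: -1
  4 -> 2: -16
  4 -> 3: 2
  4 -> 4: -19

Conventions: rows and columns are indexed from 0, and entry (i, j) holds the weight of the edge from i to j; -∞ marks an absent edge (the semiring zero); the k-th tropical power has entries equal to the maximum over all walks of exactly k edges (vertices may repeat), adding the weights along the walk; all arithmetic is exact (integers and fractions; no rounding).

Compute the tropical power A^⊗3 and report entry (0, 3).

A^⊗2:
  [10, -9, 4, -8, -4]
  [1, 14, -1, 6, 11]
  [0, -11, -2, -8, 0]
  [14, 8, 8, 11, 0]
  [11, 6, 9, -7, 11]
A^⊗3:
  [15, -2, 9, -2, 1]
  [15, 21, 13, 13, 18]
  [5, -1, -1, 2, 1]
  [20, 15, 18, 2, 20]
  [16, 13, 10, 13, 10]
Key observation: the optimum is the walk 0->3->4->3, with weight (-13) + 9 + 2 = -2.
Optimal value attained by: walk 0->3->4->3.
Answer: (A^⊗3)[0][3] = -2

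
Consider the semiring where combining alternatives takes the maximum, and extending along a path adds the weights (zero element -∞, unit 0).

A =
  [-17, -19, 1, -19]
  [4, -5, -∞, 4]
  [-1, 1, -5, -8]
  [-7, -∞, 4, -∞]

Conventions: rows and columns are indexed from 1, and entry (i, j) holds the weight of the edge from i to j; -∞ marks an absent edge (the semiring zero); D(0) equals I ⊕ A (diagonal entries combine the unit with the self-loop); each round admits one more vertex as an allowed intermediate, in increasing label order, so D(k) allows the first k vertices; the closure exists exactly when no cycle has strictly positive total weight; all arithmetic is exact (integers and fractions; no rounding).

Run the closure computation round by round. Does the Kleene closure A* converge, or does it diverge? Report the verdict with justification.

D(0):
  [0, -19, 1, -19]
  [4, 0, -∞, 4]
  [-1, 1, 0, -8]
  [-7, -∞, 4, 0]
D(1):
  [0, -19, 1, -19]
  [4, 0, 5, 4]
  [-1, 1, 0, -8]
  [-7, -26, 4, 0]
Detection: at round 2, diagonal entry (3, 3) turns strictly positive.
Key observation: the cycle 3->2->1->3 has total weight 1 + 4 + 1, which is strictly positive.
Answer: DIVERGES — positive cycle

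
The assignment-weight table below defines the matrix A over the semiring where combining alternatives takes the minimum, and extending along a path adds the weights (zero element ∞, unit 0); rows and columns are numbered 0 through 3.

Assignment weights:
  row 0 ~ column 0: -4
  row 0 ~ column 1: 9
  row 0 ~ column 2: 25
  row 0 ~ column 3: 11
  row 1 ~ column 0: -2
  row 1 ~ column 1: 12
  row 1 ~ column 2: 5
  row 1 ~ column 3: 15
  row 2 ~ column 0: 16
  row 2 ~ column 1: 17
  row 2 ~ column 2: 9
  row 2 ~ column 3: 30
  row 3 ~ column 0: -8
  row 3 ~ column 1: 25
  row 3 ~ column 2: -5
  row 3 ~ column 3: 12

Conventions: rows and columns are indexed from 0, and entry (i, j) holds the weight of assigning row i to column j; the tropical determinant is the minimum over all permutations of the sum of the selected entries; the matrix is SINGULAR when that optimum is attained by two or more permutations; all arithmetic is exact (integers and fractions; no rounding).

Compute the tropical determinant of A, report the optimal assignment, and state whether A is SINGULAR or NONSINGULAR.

σ = (0, 1, 2, 3): (-4) + 12 + 9 + 12 = 29
σ = (0, 1, 3, 2): (-4) + 12 + 30 + (-5) = 33
σ = (0, 2, 1, 3): (-4) + 5 + 17 + 12 = 30
σ = (0, 2, 3, 1): (-4) + 5 + 30 + 25 = 56
σ = (0, 3, 1, 2): (-4) + 15 + 17 + (-5) = 23
σ = (0, 3, 2, 1): (-4) + 15 + 9 + 25 = 45
σ = (1, 0, 2, 3): 9 + (-2) + 9 + 12 = 28
σ = (1, 0, 3, 2): 9 + (-2) + 30 + (-5) = 32
σ = (1, 2, 0, 3): 9 + 5 + 16 + 12 = 42
σ = (1, 2, 3, 0): 9 + 5 + 30 + (-8) = 36
σ = (1, 3, 0, 2): 9 + 15 + 16 + (-5) = 35
σ = (1, 3, 2, 0): 9 + 15 + 9 + (-8) = 25
σ = (2, 0, 1, 3): 25 + (-2) + 17 + 12 = 52
σ = (2, 0, 3, 1): 25 + (-2) + 30 + 25 = 78
σ = (2, 1, 0, 3): 25 + 12 + 16 + 12 = 65
σ = (2, 1, 3, 0): 25 + 12 + 30 + (-8) = 59
σ = (2, 3, 0, 1): 25 + 15 + 16 + 25 = 81
σ = (2, 3, 1, 0): 25 + 15 + 17 + (-8) = 49
σ = (3, 0, 1, 2): 11 + (-2) + 17 + (-5) = 21
σ = (3, 0, 2, 1): 11 + (-2) + 9 + 25 = 43
σ = (3, 1, 0, 2): 11 + 12 + 16 + (-5) = 34
σ = (3, 1, 2, 0): 11 + 12 + 9 + (-8) = 24
σ = (3, 2, 0, 1): 11 + 5 + 16 + 25 = 57
σ = (3, 2, 1, 0): 11 + 5 + 17 + (-8) = 25
Optimal value attained by: σ = (3, 0, 1, 2).
Answer: det⊕(A) = 21; verdict: NONSINGULAR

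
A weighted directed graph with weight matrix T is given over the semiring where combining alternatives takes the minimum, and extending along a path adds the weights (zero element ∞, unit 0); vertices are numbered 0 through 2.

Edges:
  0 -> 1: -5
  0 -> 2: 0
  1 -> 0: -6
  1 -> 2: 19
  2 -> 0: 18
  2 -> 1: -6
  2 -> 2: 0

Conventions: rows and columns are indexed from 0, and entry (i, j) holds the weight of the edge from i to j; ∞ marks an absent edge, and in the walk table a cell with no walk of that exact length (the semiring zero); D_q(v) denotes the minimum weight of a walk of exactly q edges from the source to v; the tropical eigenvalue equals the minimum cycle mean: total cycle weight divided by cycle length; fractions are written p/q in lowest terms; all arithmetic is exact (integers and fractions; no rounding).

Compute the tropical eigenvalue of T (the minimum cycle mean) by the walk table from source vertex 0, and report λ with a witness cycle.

q=0: [0, ∞, ∞]
q=1: [∞, -5, 0]
q=2: [-11, -6, 0]
q=3: [-12, -16, -11]
Optimal cycle mean attained by: cycle 0->1->0, total (-5) + (-6), length 2.
Answer: λ = -11/2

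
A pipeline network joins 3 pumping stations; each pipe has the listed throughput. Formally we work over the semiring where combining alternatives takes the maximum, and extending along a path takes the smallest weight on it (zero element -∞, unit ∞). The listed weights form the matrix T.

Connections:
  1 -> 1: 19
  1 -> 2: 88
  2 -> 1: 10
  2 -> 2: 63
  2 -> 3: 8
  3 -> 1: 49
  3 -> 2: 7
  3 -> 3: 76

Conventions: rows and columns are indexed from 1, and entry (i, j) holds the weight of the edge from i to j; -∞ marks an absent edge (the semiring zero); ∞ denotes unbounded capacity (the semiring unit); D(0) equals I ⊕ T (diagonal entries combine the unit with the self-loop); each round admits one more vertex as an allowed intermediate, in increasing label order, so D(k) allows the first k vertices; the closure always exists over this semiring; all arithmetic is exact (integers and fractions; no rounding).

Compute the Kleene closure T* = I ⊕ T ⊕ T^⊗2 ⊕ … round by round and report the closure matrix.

D(0):
  [∞, 88, -∞]
  [10, ∞, 8]
  [49, 7, ∞]
D(1):
  [∞, 88, -∞]
  [10, ∞, 8]
  [49, 49, ∞]
D(2):
  [∞, 88, 8]
  [10, ∞, 8]
  [49, 49, ∞]
D(3):
  [∞, 88, 8]
  [10, ∞, 8]
  [49, 49, ∞]
Answer: T* = [[∞, 88, 8], [10, ∞, 8], [49, 49, ∞]]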